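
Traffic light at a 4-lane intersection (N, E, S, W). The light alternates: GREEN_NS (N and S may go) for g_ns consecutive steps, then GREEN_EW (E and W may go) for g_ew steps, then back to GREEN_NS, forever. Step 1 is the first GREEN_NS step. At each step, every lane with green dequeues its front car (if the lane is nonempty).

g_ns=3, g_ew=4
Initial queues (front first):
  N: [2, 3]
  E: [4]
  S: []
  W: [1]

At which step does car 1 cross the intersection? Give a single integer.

Step 1 [NS]: N:car2-GO,E:wait,S:empty,W:wait | queues: N=1 E=1 S=0 W=1
Step 2 [NS]: N:car3-GO,E:wait,S:empty,W:wait | queues: N=0 E=1 S=0 W=1
Step 3 [NS]: N:empty,E:wait,S:empty,W:wait | queues: N=0 E=1 S=0 W=1
Step 4 [EW]: N:wait,E:car4-GO,S:wait,W:car1-GO | queues: N=0 E=0 S=0 W=0
Car 1 crosses at step 4

4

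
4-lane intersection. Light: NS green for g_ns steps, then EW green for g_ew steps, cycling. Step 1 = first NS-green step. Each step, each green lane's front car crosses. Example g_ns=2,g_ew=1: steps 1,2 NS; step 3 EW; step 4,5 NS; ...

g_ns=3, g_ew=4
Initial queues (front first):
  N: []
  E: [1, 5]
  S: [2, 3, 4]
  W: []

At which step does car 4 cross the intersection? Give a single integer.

Step 1 [NS]: N:empty,E:wait,S:car2-GO,W:wait | queues: N=0 E=2 S=2 W=0
Step 2 [NS]: N:empty,E:wait,S:car3-GO,W:wait | queues: N=0 E=2 S=1 W=0
Step 3 [NS]: N:empty,E:wait,S:car4-GO,W:wait | queues: N=0 E=2 S=0 W=0
Step 4 [EW]: N:wait,E:car1-GO,S:wait,W:empty | queues: N=0 E=1 S=0 W=0
Step 5 [EW]: N:wait,E:car5-GO,S:wait,W:empty | queues: N=0 E=0 S=0 W=0
Car 4 crosses at step 3

3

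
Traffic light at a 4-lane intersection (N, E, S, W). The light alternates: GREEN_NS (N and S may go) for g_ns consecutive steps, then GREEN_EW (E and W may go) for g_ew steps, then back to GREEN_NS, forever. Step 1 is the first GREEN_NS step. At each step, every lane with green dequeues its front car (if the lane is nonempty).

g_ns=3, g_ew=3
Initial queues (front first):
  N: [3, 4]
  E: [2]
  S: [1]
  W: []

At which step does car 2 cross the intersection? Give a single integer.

Step 1 [NS]: N:car3-GO,E:wait,S:car1-GO,W:wait | queues: N=1 E=1 S=0 W=0
Step 2 [NS]: N:car4-GO,E:wait,S:empty,W:wait | queues: N=0 E=1 S=0 W=0
Step 3 [NS]: N:empty,E:wait,S:empty,W:wait | queues: N=0 E=1 S=0 W=0
Step 4 [EW]: N:wait,E:car2-GO,S:wait,W:empty | queues: N=0 E=0 S=0 W=0
Car 2 crosses at step 4

4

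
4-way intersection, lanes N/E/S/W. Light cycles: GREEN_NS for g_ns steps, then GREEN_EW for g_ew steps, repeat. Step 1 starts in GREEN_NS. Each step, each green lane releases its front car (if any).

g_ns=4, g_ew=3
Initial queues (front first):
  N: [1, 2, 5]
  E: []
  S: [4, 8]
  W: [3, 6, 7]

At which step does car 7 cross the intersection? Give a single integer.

Step 1 [NS]: N:car1-GO,E:wait,S:car4-GO,W:wait | queues: N=2 E=0 S=1 W=3
Step 2 [NS]: N:car2-GO,E:wait,S:car8-GO,W:wait | queues: N=1 E=0 S=0 W=3
Step 3 [NS]: N:car5-GO,E:wait,S:empty,W:wait | queues: N=0 E=0 S=0 W=3
Step 4 [NS]: N:empty,E:wait,S:empty,W:wait | queues: N=0 E=0 S=0 W=3
Step 5 [EW]: N:wait,E:empty,S:wait,W:car3-GO | queues: N=0 E=0 S=0 W=2
Step 6 [EW]: N:wait,E:empty,S:wait,W:car6-GO | queues: N=0 E=0 S=0 W=1
Step 7 [EW]: N:wait,E:empty,S:wait,W:car7-GO | queues: N=0 E=0 S=0 W=0
Car 7 crosses at step 7

7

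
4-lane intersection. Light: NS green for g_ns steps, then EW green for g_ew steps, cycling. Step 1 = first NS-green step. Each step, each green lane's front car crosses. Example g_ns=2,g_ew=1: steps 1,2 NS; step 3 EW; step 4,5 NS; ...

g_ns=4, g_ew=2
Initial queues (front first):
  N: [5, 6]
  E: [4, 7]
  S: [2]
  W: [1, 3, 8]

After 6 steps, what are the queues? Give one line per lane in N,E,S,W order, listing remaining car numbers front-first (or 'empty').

Step 1 [NS]: N:car5-GO,E:wait,S:car2-GO,W:wait | queues: N=1 E=2 S=0 W=3
Step 2 [NS]: N:car6-GO,E:wait,S:empty,W:wait | queues: N=0 E=2 S=0 W=3
Step 3 [NS]: N:empty,E:wait,S:empty,W:wait | queues: N=0 E=2 S=0 W=3
Step 4 [NS]: N:empty,E:wait,S:empty,W:wait | queues: N=0 E=2 S=0 W=3
Step 5 [EW]: N:wait,E:car4-GO,S:wait,W:car1-GO | queues: N=0 E=1 S=0 W=2
Step 6 [EW]: N:wait,E:car7-GO,S:wait,W:car3-GO | queues: N=0 E=0 S=0 W=1

N: empty
E: empty
S: empty
W: 8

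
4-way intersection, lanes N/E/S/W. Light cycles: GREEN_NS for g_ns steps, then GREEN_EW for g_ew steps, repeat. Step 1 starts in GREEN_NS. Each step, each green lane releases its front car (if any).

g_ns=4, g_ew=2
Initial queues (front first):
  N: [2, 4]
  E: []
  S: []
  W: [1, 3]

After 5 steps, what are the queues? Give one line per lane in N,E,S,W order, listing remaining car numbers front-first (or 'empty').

Step 1 [NS]: N:car2-GO,E:wait,S:empty,W:wait | queues: N=1 E=0 S=0 W=2
Step 2 [NS]: N:car4-GO,E:wait,S:empty,W:wait | queues: N=0 E=0 S=0 W=2
Step 3 [NS]: N:empty,E:wait,S:empty,W:wait | queues: N=0 E=0 S=0 W=2
Step 4 [NS]: N:empty,E:wait,S:empty,W:wait | queues: N=0 E=0 S=0 W=2
Step 5 [EW]: N:wait,E:empty,S:wait,W:car1-GO | queues: N=0 E=0 S=0 W=1

N: empty
E: empty
S: empty
W: 3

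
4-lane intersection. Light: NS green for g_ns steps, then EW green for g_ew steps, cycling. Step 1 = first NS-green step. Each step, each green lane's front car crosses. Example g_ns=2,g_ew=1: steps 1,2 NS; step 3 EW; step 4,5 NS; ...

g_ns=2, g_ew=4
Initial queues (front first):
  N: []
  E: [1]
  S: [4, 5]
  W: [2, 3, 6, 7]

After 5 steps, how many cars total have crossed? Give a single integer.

Step 1 [NS]: N:empty,E:wait,S:car4-GO,W:wait | queues: N=0 E=1 S=1 W=4
Step 2 [NS]: N:empty,E:wait,S:car5-GO,W:wait | queues: N=0 E=1 S=0 W=4
Step 3 [EW]: N:wait,E:car1-GO,S:wait,W:car2-GO | queues: N=0 E=0 S=0 W=3
Step 4 [EW]: N:wait,E:empty,S:wait,W:car3-GO | queues: N=0 E=0 S=0 W=2
Step 5 [EW]: N:wait,E:empty,S:wait,W:car6-GO | queues: N=0 E=0 S=0 W=1
Cars crossed by step 5: 6

Answer: 6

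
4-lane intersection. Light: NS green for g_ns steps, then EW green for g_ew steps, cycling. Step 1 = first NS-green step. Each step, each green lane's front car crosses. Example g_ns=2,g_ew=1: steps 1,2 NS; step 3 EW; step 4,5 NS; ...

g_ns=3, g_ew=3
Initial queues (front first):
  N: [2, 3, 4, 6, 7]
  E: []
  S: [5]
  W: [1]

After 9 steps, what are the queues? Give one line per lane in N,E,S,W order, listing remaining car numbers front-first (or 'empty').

Step 1 [NS]: N:car2-GO,E:wait,S:car5-GO,W:wait | queues: N=4 E=0 S=0 W=1
Step 2 [NS]: N:car3-GO,E:wait,S:empty,W:wait | queues: N=3 E=0 S=0 W=1
Step 3 [NS]: N:car4-GO,E:wait,S:empty,W:wait | queues: N=2 E=0 S=0 W=1
Step 4 [EW]: N:wait,E:empty,S:wait,W:car1-GO | queues: N=2 E=0 S=0 W=0
Step 5 [EW]: N:wait,E:empty,S:wait,W:empty | queues: N=2 E=0 S=0 W=0
Step 6 [EW]: N:wait,E:empty,S:wait,W:empty | queues: N=2 E=0 S=0 W=0
Step 7 [NS]: N:car6-GO,E:wait,S:empty,W:wait | queues: N=1 E=0 S=0 W=0
Step 8 [NS]: N:car7-GO,E:wait,S:empty,W:wait | queues: N=0 E=0 S=0 W=0

N: empty
E: empty
S: empty
W: empty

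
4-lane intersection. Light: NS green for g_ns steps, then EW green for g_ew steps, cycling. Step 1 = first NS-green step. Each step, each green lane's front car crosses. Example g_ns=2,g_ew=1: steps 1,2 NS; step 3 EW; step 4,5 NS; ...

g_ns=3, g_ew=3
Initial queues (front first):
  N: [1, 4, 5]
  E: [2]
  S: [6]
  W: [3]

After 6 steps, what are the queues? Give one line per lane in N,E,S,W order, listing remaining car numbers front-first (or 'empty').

Step 1 [NS]: N:car1-GO,E:wait,S:car6-GO,W:wait | queues: N=2 E=1 S=0 W=1
Step 2 [NS]: N:car4-GO,E:wait,S:empty,W:wait | queues: N=1 E=1 S=0 W=1
Step 3 [NS]: N:car5-GO,E:wait,S:empty,W:wait | queues: N=0 E=1 S=0 W=1
Step 4 [EW]: N:wait,E:car2-GO,S:wait,W:car3-GO | queues: N=0 E=0 S=0 W=0

N: empty
E: empty
S: empty
W: empty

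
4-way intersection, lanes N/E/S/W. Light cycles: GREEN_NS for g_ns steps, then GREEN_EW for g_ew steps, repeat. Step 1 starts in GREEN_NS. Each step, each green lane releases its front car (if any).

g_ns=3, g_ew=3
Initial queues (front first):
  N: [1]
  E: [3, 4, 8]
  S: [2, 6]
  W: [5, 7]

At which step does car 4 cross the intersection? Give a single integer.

Step 1 [NS]: N:car1-GO,E:wait,S:car2-GO,W:wait | queues: N=0 E=3 S=1 W=2
Step 2 [NS]: N:empty,E:wait,S:car6-GO,W:wait | queues: N=0 E=3 S=0 W=2
Step 3 [NS]: N:empty,E:wait,S:empty,W:wait | queues: N=0 E=3 S=0 W=2
Step 4 [EW]: N:wait,E:car3-GO,S:wait,W:car5-GO | queues: N=0 E=2 S=0 W=1
Step 5 [EW]: N:wait,E:car4-GO,S:wait,W:car7-GO | queues: N=0 E=1 S=0 W=0
Step 6 [EW]: N:wait,E:car8-GO,S:wait,W:empty | queues: N=0 E=0 S=0 W=0
Car 4 crosses at step 5

5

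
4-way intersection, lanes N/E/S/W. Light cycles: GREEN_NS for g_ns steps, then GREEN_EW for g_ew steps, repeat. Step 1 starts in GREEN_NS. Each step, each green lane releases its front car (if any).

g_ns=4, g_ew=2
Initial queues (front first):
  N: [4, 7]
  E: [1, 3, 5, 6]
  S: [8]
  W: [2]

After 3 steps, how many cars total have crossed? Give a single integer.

Step 1 [NS]: N:car4-GO,E:wait,S:car8-GO,W:wait | queues: N=1 E=4 S=0 W=1
Step 2 [NS]: N:car7-GO,E:wait,S:empty,W:wait | queues: N=0 E=4 S=0 W=1
Step 3 [NS]: N:empty,E:wait,S:empty,W:wait | queues: N=0 E=4 S=0 W=1
Cars crossed by step 3: 3

Answer: 3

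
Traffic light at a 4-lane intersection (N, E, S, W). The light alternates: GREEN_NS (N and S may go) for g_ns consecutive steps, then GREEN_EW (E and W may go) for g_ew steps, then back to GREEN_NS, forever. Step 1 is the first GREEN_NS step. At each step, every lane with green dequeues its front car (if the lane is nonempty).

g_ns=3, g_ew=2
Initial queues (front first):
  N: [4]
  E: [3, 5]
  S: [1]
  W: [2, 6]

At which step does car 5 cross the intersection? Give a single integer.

Step 1 [NS]: N:car4-GO,E:wait,S:car1-GO,W:wait | queues: N=0 E=2 S=0 W=2
Step 2 [NS]: N:empty,E:wait,S:empty,W:wait | queues: N=0 E=2 S=0 W=2
Step 3 [NS]: N:empty,E:wait,S:empty,W:wait | queues: N=0 E=2 S=0 W=2
Step 4 [EW]: N:wait,E:car3-GO,S:wait,W:car2-GO | queues: N=0 E=1 S=0 W=1
Step 5 [EW]: N:wait,E:car5-GO,S:wait,W:car6-GO | queues: N=0 E=0 S=0 W=0
Car 5 crosses at step 5

5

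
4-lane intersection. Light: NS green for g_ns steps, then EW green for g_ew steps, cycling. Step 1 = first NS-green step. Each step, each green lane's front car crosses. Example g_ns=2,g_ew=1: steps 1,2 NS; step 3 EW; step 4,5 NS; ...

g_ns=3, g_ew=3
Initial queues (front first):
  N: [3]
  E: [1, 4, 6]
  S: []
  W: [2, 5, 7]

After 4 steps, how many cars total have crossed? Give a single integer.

Step 1 [NS]: N:car3-GO,E:wait,S:empty,W:wait | queues: N=0 E=3 S=0 W=3
Step 2 [NS]: N:empty,E:wait,S:empty,W:wait | queues: N=0 E=3 S=0 W=3
Step 3 [NS]: N:empty,E:wait,S:empty,W:wait | queues: N=0 E=3 S=0 W=3
Step 4 [EW]: N:wait,E:car1-GO,S:wait,W:car2-GO | queues: N=0 E=2 S=0 W=2
Cars crossed by step 4: 3

Answer: 3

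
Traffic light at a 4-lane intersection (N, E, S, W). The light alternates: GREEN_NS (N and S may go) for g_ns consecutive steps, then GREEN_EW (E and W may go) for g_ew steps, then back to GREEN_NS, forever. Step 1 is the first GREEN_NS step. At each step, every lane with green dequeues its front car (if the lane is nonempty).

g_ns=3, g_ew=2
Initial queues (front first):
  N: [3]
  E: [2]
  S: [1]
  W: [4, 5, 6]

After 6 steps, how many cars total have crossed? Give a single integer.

Step 1 [NS]: N:car3-GO,E:wait,S:car1-GO,W:wait | queues: N=0 E=1 S=0 W=3
Step 2 [NS]: N:empty,E:wait,S:empty,W:wait | queues: N=0 E=1 S=0 W=3
Step 3 [NS]: N:empty,E:wait,S:empty,W:wait | queues: N=0 E=1 S=0 W=3
Step 4 [EW]: N:wait,E:car2-GO,S:wait,W:car4-GO | queues: N=0 E=0 S=0 W=2
Step 5 [EW]: N:wait,E:empty,S:wait,W:car5-GO | queues: N=0 E=0 S=0 W=1
Step 6 [NS]: N:empty,E:wait,S:empty,W:wait | queues: N=0 E=0 S=0 W=1
Cars crossed by step 6: 5

Answer: 5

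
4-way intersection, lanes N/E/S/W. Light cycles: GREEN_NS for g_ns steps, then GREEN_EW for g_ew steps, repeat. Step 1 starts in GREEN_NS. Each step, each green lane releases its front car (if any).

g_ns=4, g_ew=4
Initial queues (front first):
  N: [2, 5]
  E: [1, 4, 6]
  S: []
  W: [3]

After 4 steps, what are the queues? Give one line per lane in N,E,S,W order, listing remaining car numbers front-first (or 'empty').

Step 1 [NS]: N:car2-GO,E:wait,S:empty,W:wait | queues: N=1 E=3 S=0 W=1
Step 2 [NS]: N:car5-GO,E:wait,S:empty,W:wait | queues: N=0 E=3 S=0 W=1
Step 3 [NS]: N:empty,E:wait,S:empty,W:wait | queues: N=0 E=3 S=0 W=1
Step 4 [NS]: N:empty,E:wait,S:empty,W:wait | queues: N=0 E=3 S=0 W=1

N: empty
E: 1 4 6
S: empty
W: 3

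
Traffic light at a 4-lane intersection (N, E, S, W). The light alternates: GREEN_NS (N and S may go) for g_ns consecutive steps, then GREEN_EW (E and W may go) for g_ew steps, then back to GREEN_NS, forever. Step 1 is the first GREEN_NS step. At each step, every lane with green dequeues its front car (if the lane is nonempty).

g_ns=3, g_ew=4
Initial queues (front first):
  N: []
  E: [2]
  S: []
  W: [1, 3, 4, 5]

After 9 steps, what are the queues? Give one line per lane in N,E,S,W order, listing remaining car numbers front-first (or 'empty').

Step 1 [NS]: N:empty,E:wait,S:empty,W:wait | queues: N=0 E=1 S=0 W=4
Step 2 [NS]: N:empty,E:wait,S:empty,W:wait | queues: N=0 E=1 S=0 W=4
Step 3 [NS]: N:empty,E:wait,S:empty,W:wait | queues: N=0 E=1 S=0 W=4
Step 4 [EW]: N:wait,E:car2-GO,S:wait,W:car1-GO | queues: N=0 E=0 S=0 W=3
Step 5 [EW]: N:wait,E:empty,S:wait,W:car3-GO | queues: N=0 E=0 S=0 W=2
Step 6 [EW]: N:wait,E:empty,S:wait,W:car4-GO | queues: N=0 E=0 S=0 W=1
Step 7 [EW]: N:wait,E:empty,S:wait,W:car5-GO | queues: N=0 E=0 S=0 W=0

N: empty
E: empty
S: empty
W: empty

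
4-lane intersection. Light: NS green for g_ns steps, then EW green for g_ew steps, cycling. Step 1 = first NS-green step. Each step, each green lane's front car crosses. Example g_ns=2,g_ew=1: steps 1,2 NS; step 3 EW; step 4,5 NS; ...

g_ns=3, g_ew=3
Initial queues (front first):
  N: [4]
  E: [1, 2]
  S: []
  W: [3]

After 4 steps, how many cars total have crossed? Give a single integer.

Answer: 3

Derivation:
Step 1 [NS]: N:car4-GO,E:wait,S:empty,W:wait | queues: N=0 E=2 S=0 W=1
Step 2 [NS]: N:empty,E:wait,S:empty,W:wait | queues: N=0 E=2 S=0 W=1
Step 3 [NS]: N:empty,E:wait,S:empty,W:wait | queues: N=0 E=2 S=0 W=1
Step 4 [EW]: N:wait,E:car1-GO,S:wait,W:car3-GO | queues: N=0 E=1 S=0 W=0
Cars crossed by step 4: 3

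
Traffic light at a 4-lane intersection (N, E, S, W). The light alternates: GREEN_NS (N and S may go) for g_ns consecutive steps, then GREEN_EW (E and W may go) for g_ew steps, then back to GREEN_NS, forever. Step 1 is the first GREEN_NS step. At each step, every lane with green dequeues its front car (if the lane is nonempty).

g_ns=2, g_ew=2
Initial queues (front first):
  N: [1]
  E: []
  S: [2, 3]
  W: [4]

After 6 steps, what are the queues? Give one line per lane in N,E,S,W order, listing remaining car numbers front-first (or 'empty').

Step 1 [NS]: N:car1-GO,E:wait,S:car2-GO,W:wait | queues: N=0 E=0 S=1 W=1
Step 2 [NS]: N:empty,E:wait,S:car3-GO,W:wait | queues: N=0 E=0 S=0 W=1
Step 3 [EW]: N:wait,E:empty,S:wait,W:car4-GO | queues: N=0 E=0 S=0 W=0

N: empty
E: empty
S: empty
W: empty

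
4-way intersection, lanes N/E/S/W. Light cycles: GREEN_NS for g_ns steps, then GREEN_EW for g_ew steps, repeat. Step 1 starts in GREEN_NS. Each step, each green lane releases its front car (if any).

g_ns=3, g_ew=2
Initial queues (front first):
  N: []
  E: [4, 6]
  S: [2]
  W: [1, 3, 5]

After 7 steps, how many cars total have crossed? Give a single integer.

Answer: 5

Derivation:
Step 1 [NS]: N:empty,E:wait,S:car2-GO,W:wait | queues: N=0 E=2 S=0 W=3
Step 2 [NS]: N:empty,E:wait,S:empty,W:wait | queues: N=0 E=2 S=0 W=3
Step 3 [NS]: N:empty,E:wait,S:empty,W:wait | queues: N=0 E=2 S=0 W=3
Step 4 [EW]: N:wait,E:car4-GO,S:wait,W:car1-GO | queues: N=0 E=1 S=0 W=2
Step 5 [EW]: N:wait,E:car6-GO,S:wait,W:car3-GO | queues: N=0 E=0 S=0 W=1
Step 6 [NS]: N:empty,E:wait,S:empty,W:wait | queues: N=0 E=0 S=0 W=1
Step 7 [NS]: N:empty,E:wait,S:empty,W:wait | queues: N=0 E=0 S=0 W=1
Cars crossed by step 7: 5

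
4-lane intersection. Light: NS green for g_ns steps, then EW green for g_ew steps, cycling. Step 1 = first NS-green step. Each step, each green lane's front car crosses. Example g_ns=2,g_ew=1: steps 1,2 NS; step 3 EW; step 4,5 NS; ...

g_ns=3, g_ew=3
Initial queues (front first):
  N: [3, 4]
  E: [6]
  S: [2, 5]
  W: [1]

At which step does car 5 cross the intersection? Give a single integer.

Step 1 [NS]: N:car3-GO,E:wait,S:car2-GO,W:wait | queues: N=1 E=1 S=1 W=1
Step 2 [NS]: N:car4-GO,E:wait,S:car5-GO,W:wait | queues: N=0 E=1 S=0 W=1
Step 3 [NS]: N:empty,E:wait,S:empty,W:wait | queues: N=0 E=1 S=0 W=1
Step 4 [EW]: N:wait,E:car6-GO,S:wait,W:car1-GO | queues: N=0 E=0 S=0 W=0
Car 5 crosses at step 2

2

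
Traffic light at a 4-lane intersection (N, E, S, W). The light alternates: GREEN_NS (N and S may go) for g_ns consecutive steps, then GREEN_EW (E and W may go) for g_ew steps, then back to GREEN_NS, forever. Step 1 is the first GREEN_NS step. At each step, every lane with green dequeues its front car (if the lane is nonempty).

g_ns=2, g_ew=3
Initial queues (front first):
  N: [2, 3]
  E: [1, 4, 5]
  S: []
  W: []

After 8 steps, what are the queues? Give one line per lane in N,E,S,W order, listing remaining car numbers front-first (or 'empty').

Step 1 [NS]: N:car2-GO,E:wait,S:empty,W:wait | queues: N=1 E=3 S=0 W=0
Step 2 [NS]: N:car3-GO,E:wait,S:empty,W:wait | queues: N=0 E=3 S=0 W=0
Step 3 [EW]: N:wait,E:car1-GO,S:wait,W:empty | queues: N=0 E=2 S=0 W=0
Step 4 [EW]: N:wait,E:car4-GO,S:wait,W:empty | queues: N=0 E=1 S=0 W=0
Step 5 [EW]: N:wait,E:car5-GO,S:wait,W:empty | queues: N=0 E=0 S=0 W=0

N: empty
E: empty
S: empty
W: empty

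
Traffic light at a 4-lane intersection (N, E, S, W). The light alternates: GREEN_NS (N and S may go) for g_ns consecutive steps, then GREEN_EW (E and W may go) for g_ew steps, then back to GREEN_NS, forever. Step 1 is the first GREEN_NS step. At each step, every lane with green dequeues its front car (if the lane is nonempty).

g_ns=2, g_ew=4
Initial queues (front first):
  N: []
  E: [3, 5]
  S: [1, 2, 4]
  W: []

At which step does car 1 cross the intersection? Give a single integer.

Step 1 [NS]: N:empty,E:wait,S:car1-GO,W:wait | queues: N=0 E=2 S=2 W=0
Step 2 [NS]: N:empty,E:wait,S:car2-GO,W:wait | queues: N=0 E=2 S=1 W=0
Step 3 [EW]: N:wait,E:car3-GO,S:wait,W:empty | queues: N=0 E=1 S=1 W=0
Step 4 [EW]: N:wait,E:car5-GO,S:wait,W:empty | queues: N=0 E=0 S=1 W=0
Step 5 [EW]: N:wait,E:empty,S:wait,W:empty | queues: N=0 E=0 S=1 W=0
Step 6 [EW]: N:wait,E:empty,S:wait,W:empty | queues: N=0 E=0 S=1 W=0
Step 7 [NS]: N:empty,E:wait,S:car4-GO,W:wait | queues: N=0 E=0 S=0 W=0
Car 1 crosses at step 1

1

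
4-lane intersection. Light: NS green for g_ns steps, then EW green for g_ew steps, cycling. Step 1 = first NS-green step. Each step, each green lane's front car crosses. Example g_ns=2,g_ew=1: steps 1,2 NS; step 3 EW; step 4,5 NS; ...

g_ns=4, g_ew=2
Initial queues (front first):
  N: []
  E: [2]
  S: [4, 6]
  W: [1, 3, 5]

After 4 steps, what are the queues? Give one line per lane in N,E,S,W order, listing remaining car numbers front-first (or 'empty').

Step 1 [NS]: N:empty,E:wait,S:car4-GO,W:wait | queues: N=0 E=1 S=1 W=3
Step 2 [NS]: N:empty,E:wait,S:car6-GO,W:wait | queues: N=0 E=1 S=0 W=3
Step 3 [NS]: N:empty,E:wait,S:empty,W:wait | queues: N=0 E=1 S=0 W=3
Step 4 [NS]: N:empty,E:wait,S:empty,W:wait | queues: N=0 E=1 S=0 W=3

N: empty
E: 2
S: empty
W: 1 3 5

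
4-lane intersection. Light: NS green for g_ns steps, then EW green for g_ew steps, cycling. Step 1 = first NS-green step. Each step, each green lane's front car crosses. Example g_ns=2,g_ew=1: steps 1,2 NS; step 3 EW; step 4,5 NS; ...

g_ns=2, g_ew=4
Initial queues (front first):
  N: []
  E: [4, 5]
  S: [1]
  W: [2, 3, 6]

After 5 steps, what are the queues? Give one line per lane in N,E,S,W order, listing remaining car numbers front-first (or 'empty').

Step 1 [NS]: N:empty,E:wait,S:car1-GO,W:wait | queues: N=0 E=2 S=0 W=3
Step 2 [NS]: N:empty,E:wait,S:empty,W:wait | queues: N=0 E=2 S=0 W=3
Step 3 [EW]: N:wait,E:car4-GO,S:wait,W:car2-GO | queues: N=0 E=1 S=0 W=2
Step 4 [EW]: N:wait,E:car5-GO,S:wait,W:car3-GO | queues: N=0 E=0 S=0 W=1
Step 5 [EW]: N:wait,E:empty,S:wait,W:car6-GO | queues: N=0 E=0 S=0 W=0

N: empty
E: empty
S: empty
W: empty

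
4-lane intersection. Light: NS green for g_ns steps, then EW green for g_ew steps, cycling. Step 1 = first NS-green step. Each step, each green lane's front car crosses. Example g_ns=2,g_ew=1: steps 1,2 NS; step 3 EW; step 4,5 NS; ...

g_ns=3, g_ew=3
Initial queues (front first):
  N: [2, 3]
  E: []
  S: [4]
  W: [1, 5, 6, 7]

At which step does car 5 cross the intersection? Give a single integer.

Step 1 [NS]: N:car2-GO,E:wait,S:car4-GO,W:wait | queues: N=1 E=0 S=0 W=4
Step 2 [NS]: N:car3-GO,E:wait,S:empty,W:wait | queues: N=0 E=0 S=0 W=4
Step 3 [NS]: N:empty,E:wait,S:empty,W:wait | queues: N=0 E=0 S=0 W=4
Step 4 [EW]: N:wait,E:empty,S:wait,W:car1-GO | queues: N=0 E=0 S=0 W=3
Step 5 [EW]: N:wait,E:empty,S:wait,W:car5-GO | queues: N=0 E=0 S=0 W=2
Step 6 [EW]: N:wait,E:empty,S:wait,W:car6-GO | queues: N=0 E=0 S=0 W=1
Step 7 [NS]: N:empty,E:wait,S:empty,W:wait | queues: N=0 E=0 S=0 W=1
Step 8 [NS]: N:empty,E:wait,S:empty,W:wait | queues: N=0 E=0 S=0 W=1
Step 9 [NS]: N:empty,E:wait,S:empty,W:wait | queues: N=0 E=0 S=0 W=1
Step 10 [EW]: N:wait,E:empty,S:wait,W:car7-GO | queues: N=0 E=0 S=0 W=0
Car 5 crosses at step 5

5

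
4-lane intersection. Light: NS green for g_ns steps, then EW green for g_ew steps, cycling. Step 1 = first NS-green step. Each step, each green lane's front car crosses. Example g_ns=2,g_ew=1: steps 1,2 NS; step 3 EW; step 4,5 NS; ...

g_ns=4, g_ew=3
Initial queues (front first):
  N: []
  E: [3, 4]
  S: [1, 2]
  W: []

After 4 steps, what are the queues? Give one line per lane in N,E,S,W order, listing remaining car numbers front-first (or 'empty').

Step 1 [NS]: N:empty,E:wait,S:car1-GO,W:wait | queues: N=0 E=2 S=1 W=0
Step 2 [NS]: N:empty,E:wait,S:car2-GO,W:wait | queues: N=0 E=2 S=0 W=0
Step 3 [NS]: N:empty,E:wait,S:empty,W:wait | queues: N=0 E=2 S=0 W=0
Step 4 [NS]: N:empty,E:wait,S:empty,W:wait | queues: N=0 E=2 S=0 W=0

N: empty
E: 3 4
S: empty
W: empty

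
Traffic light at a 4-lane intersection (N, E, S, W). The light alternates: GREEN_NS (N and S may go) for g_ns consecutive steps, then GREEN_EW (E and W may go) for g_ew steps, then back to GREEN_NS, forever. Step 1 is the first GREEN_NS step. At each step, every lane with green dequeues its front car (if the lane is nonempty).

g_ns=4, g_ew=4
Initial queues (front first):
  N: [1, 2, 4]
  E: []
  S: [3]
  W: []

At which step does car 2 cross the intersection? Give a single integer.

Step 1 [NS]: N:car1-GO,E:wait,S:car3-GO,W:wait | queues: N=2 E=0 S=0 W=0
Step 2 [NS]: N:car2-GO,E:wait,S:empty,W:wait | queues: N=1 E=0 S=0 W=0
Step 3 [NS]: N:car4-GO,E:wait,S:empty,W:wait | queues: N=0 E=0 S=0 W=0
Car 2 crosses at step 2

2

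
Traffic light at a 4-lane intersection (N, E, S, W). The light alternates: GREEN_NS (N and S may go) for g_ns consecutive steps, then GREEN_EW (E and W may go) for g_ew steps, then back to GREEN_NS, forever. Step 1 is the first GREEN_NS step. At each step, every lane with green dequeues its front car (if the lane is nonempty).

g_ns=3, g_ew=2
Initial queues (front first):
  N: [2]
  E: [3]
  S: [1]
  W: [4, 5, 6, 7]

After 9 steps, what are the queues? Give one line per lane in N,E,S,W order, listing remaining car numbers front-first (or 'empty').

Step 1 [NS]: N:car2-GO,E:wait,S:car1-GO,W:wait | queues: N=0 E=1 S=0 W=4
Step 2 [NS]: N:empty,E:wait,S:empty,W:wait | queues: N=0 E=1 S=0 W=4
Step 3 [NS]: N:empty,E:wait,S:empty,W:wait | queues: N=0 E=1 S=0 W=4
Step 4 [EW]: N:wait,E:car3-GO,S:wait,W:car4-GO | queues: N=0 E=0 S=0 W=3
Step 5 [EW]: N:wait,E:empty,S:wait,W:car5-GO | queues: N=0 E=0 S=0 W=2
Step 6 [NS]: N:empty,E:wait,S:empty,W:wait | queues: N=0 E=0 S=0 W=2
Step 7 [NS]: N:empty,E:wait,S:empty,W:wait | queues: N=0 E=0 S=0 W=2
Step 8 [NS]: N:empty,E:wait,S:empty,W:wait | queues: N=0 E=0 S=0 W=2
Step 9 [EW]: N:wait,E:empty,S:wait,W:car6-GO | queues: N=0 E=0 S=0 W=1

N: empty
E: empty
S: empty
W: 7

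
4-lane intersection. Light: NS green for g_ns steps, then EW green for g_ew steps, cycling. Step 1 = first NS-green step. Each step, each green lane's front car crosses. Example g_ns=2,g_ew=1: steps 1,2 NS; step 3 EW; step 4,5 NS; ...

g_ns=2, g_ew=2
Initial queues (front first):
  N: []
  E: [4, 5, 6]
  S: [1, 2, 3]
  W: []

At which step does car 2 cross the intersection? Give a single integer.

Step 1 [NS]: N:empty,E:wait,S:car1-GO,W:wait | queues: N=0 E=3 S=2 W=0
Step 2 [NS]: N:empty,E:wait,S:car2-GO,W:wait | queues: N=0 E=3 S=1 W=0
Step 3 [EW]: N:wait,E:car4-GO,S:wait,W:empty | queues: N=0 E=2 S=1 W=0
Step 4 [EW]: N:wait,E:car5-GO,S:wait,W:empty | queues: N=0 E=1 S=1 W=0
Step 5 [NS]: N:empty,E:wait,S:car3-GO,W:wait | queues: N=0 E=1 S=0 W=0
Step 6 [NS]: N:empty,E:wait,S:empty,W:wait | queues: N=0 E=1 S=0 W=0
Step 7 [EW]: N:wait,E:car6-GO,S:wait,W:empty | queues: N=0 E=0 S=0 W=0
Car 2 crosses at step 2

2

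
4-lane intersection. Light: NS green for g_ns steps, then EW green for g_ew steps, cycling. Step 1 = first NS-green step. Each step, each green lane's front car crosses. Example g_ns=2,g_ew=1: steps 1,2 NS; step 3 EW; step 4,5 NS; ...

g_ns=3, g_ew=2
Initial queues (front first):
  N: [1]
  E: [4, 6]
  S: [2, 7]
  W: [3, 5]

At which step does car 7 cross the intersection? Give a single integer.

Step 1 [NS]: N:car1-GO,E:wait,S:car2-GO,W:wait | queues: N=0 E=2 S=1 W=2
Step 2 [NS]: N:empty,E:wait,S:car7-GO,W:wait | queues: N=0 E=2 S=0 W=2
Step 3 [NS]: N:empty,E:wait,S:empty,W:wait | queues: N=0 E=2 S=0 W=2
Step 4 [EW]: N:wait,E:car4-GO,S:wait,W:car3-GO | queues: N=0 E=1 S=0 W=1
Step 5 [EW]: N:wait,E:car6-GO,S:wait,W:car5-GO | queues: N=0 E=0 S=0 W=0
Car 7 crosses at step 2

2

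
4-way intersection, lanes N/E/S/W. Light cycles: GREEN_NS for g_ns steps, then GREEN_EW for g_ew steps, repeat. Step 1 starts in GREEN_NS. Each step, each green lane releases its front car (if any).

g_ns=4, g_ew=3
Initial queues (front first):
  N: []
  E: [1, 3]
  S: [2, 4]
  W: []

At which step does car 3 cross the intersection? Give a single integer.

Step 1 [NS]: N:empty,E:wait,S:car2-GO,W:wait | queues: N=0 E=2 S=1 W=0
Step 2 [NS]: N:empty,E:wait,S:car4-GO,W:wait | queues: N=0 E=2 S=0 W=0
Step 3 [NS]: N:empty,E:wait,S:empty,W:wait | queues: N=0 E=2 S=0 W=0
Step 4 [NS]: N:empty,E:wait,S:empty,W:wait | queues: N=0 E=2 S=0 W=0
Step 5 [EW]: N:wait,E:car1-GO,S:wait,W:empty | queues: N=0 E=1 S=0 W=0
Step 6 [EW]: N:wait,E:car3-GO,S:wait,W:empty | queues: N=0 E=0 S=0 W=0
Car 3 crosses at step 6

6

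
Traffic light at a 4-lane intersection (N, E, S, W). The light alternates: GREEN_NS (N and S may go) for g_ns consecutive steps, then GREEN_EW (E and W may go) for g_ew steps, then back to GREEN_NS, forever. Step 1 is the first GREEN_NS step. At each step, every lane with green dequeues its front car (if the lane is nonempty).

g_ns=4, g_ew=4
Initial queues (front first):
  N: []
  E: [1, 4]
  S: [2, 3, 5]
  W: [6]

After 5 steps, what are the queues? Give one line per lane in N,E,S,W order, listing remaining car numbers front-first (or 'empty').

Step 1 [NS]: N:empty,E:wait,S:car2-GO,W:wait | queues: N=0 E=2 S=2 W=1
Step 2 [NS]: N:empty,E:wait,S:car3-GO,W:wait | queues: N=0 E=2 S=1 W=1
Step 3 [NS]: N:empty,E:wait,S:car5-GO,W:wait | queues: N=0 E=2 S=0 W=1
Step 4 [NS]: N:empty,E:wait,S:empty,W:wait | queues: N=0 E=2 S=0 W=1
Step 5 [EW]: N:wait,E:car1-GO,S:wait,W:car6-GO | queues: N=0 E=1 S=0 W=0

N: empty
E: 4
S: empty
W: empty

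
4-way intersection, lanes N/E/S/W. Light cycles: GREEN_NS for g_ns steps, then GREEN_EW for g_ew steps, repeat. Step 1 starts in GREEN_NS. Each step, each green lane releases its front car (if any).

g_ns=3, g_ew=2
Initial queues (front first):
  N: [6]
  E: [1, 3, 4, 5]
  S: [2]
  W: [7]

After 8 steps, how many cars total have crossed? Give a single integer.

Step 1 [NS]: N:car6-GO,E:wait,S:car2-GO,W:wait | queues: N=0 E=4 S=0 W=1
Step 2 [NS]: N:empty,E:wait,S:empty,W:wait | queues: N=0 E=4 S=0 W=1
Step 3 [NS]: N:empty,E:wait,S:empty,W:wait | queues: N=0 E=4 S=0 W=1
Step 4 [EW]: N:wait,E:car1-GO,S:wait,W:car7-GO | queues: N=0 E=3 S=0 W=0
Step 5 [EW]: N:wait,E:car3-GO,S:wait,W:empty | queues: N=0 E=2 S=0 W=0
Step 6 [NS]: N:empty,E:wait,S:empty,W:wait | queues: N=0 E=2 S=0 W=0
Step 7 [NS]: N:empty,E:wait,S:empty,W:wait | queues: N=0 E=2 S=0 W=0
Step 8 [NS]: N:empty,E:wait,S:empty,W:wait | queues: N=0 E=2 S=0 W=0
Cars crossed by step 8: 5

Answer: 5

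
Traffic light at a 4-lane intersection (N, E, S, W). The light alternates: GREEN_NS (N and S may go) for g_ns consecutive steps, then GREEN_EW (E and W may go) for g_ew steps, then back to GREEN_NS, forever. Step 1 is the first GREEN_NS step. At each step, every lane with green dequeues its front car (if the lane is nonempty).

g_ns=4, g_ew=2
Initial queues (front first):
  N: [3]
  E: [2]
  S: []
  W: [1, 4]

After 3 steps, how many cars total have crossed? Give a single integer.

Step 1 [NS]: N:car3-GO,E:wait,S:empty,W:wait | queues: N=0 E=1 S=0 W=2
Step 2 [NS]: N:empty,E:wait,S:empty,W:wait | queues: N=0 E=1 S=0 W=2
Step 3 [NS]: N:empty,E:wait,S:empty,W:wait | queues: N=0 E=1 S=0 W=2
Cars crossed by step 3: 1

Answer: 1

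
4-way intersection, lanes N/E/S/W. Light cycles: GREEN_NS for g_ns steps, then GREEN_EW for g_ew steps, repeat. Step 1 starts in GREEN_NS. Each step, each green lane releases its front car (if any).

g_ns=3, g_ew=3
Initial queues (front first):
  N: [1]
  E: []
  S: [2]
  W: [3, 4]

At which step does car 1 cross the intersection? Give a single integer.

Step 1 [NS]: N:car1-GO,E:wait,S:car2-GO,W:wait | queues: N=0 E=0 S=0 W=2
Step 2 [NS]: N:empty,E:wait,S:empty,W:wait | queues: N=0 E=0 S=0 W=2
Step 3 [NS]: N:empty,E:wait,S:empty,W:wait | queues: N=0 E=0 S=0 W=2
Step 4 [EW]: N:wait,E:empty,S:wait,W:car3-GO | queues: N=0 E=0 S=0 W=1
Step 5 [EW]: N:wait,E:empty,S:wait,W:car4-GO | queues: N=0 E=0 S=0 W=0
Car 1 crosses at step 1

1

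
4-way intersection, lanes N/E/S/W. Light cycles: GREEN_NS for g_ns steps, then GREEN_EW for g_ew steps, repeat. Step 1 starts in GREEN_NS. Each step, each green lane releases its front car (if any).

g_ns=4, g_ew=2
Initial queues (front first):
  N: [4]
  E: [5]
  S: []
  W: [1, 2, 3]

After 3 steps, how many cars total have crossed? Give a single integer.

Answer: 1

Derivation:
Step 1 [NS]: N:car4-GO,E:wait,S:empty,W:wait | queues: N=0 E=1 S=0 W=3
Step 2 [NS]: N:empty,E:wait,S:empty,W:wait | queues: N=0 E=1 S=0 W=3
Step 3 [NS]: N:empty,E:wait,S:empty,W:wait | queues: N=0 E=1 S=0 W=3
Cars crossed by step 3: 1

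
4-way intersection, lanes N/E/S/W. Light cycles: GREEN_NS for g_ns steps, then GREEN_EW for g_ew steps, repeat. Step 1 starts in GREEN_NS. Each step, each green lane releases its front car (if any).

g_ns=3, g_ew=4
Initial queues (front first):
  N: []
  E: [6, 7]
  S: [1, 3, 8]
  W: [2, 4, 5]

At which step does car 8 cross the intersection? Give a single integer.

Step 1 [NS]: N:empty,E:wait,S:car1-GO,W:wait | queues: N=0 E=2 S=2 W=3
Step 2 [NS]: N:empty,E:wait,S:car3-GO,W:wait | queues: N=0 E=2 S=1 W=3
Step 3 [NS]: N:empty,E:wait,S:car8-GO,W:wait | queues: N=0 E=2 S=0 W=3
Step 4 [EW]: N:wait,E:car6-GO,S:wait,W:car2-GO | queues: N=0 E=1 S=0 W=2
Step 5 [EW]: N:wait,E:car7-GO,S:wait,W:car4-GO | queues: N=0 E=0 S=0 W=1
Step 6 [EW]: N:wait,E:empty,S:wait,W:car5-GO | queues: N=0 E=0 S=0 W=0
Car 8 crosses at step 3

3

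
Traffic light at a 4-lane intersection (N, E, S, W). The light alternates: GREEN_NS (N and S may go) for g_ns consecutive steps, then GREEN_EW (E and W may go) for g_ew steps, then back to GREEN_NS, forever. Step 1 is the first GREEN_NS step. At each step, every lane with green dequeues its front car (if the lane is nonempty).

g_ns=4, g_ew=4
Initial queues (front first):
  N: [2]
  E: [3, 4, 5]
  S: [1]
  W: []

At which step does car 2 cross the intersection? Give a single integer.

Step 1 [NS]: N:car2-GO,E:wait,S:car1-GO,W:wait | queues: N=0 E=3 S=0 W=0
Step 2 [NS]: N:empty,E:wait,S:empty,W:wait | queues: N=0 E=3 S=0 W=0
Step 3 [NS]: N:empty,E:wait,S:empty,W:wait | queues: N=0 E=3 S=0 W=0
Step 4 [NS]: N:empty,E:wait,S:empty,W:wait | queues: N=0 E=3 S=0 W=0
Step 5 [EW]: N:wait,E:car3-GO,S:wait,W:empty | queues: N=0 E=2 S=0 W=0
Step 6 [EW]: N:wait,E:car4-GO,S:wait,W:empty | queues: N=0 E=1 S=0 W=0
Step 7 [EW]: N:wait,E:car5-GO,S:wait,W:empty | queues: N=0 E=0 S=0 W=0
Car 2 crosses at step 1

1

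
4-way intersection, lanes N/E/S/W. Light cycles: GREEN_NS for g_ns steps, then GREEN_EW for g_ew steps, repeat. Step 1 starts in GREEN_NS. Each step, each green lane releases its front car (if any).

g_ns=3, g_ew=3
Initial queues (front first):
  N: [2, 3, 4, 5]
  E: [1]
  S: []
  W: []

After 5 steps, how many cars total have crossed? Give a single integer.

Answer: 4

Derivation:
Step 1 [NS]: N:car2-GO,E:wait,S:empty,W:wait | queues: N=3 E=1 S=0 W=0
Step 2 [NS]: N:car3-GO,E:wait,S:empty,W:wait | queues: N=2 E=1 S=0 W=0
Step 3 [NS]: N:car4-GO,E:wait,S:empty,W:wait | queues: N=1 E=1 S=0 W=0
Step 4 [EW]: N:wait,E:car1-GO,S:wait,W:empty | queues: N=1 E=0 S=0 W=0
Step 5 [EW]: N:wait,E:empty,S:wait,W:empty | queues: N=1 E=0 S=0 W=0
Cars crossed by step 5: 4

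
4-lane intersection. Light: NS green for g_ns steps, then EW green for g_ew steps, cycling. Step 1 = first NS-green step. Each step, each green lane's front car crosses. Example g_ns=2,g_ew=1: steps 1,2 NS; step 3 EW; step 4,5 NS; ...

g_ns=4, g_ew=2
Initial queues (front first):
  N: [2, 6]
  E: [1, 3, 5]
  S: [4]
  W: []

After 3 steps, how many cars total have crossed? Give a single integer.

Step 1 [NS]: N:car2-GO,E:wait,S:car4-GO,W:wait | queues: N=1 E=3 S=0 W=0
Step 2 [NS]: N:car6-GO,E:wait,S:empty,W:wait | queues: N=0 E=3 S=0 W=0
Step 3 [NS]: N:empty,E:wait,S:empty,W:wait | queues: N=0 E=3 S=0 W=0
Cars crossed by step 3: 3

Answer: 3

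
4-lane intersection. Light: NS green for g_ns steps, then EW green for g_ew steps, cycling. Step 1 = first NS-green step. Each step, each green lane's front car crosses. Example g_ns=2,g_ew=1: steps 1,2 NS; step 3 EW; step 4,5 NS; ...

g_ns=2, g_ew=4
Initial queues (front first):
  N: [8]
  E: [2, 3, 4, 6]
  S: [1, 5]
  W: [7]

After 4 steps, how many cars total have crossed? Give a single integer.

Step 1 [NS]: N:car8-GO,E:wait,S:car1-GO,W:wait | queues: N=0 E=4 S=1 W=1
Step 2 [NS]: N:empty,E:wait,S:car5-GO,W:wait | queues: N=0 E=4 S=0 W=1
Step 3 [EW]: N:wait,E:car2-GO,S:wait,W:car7-GO | queues: N=0 E=3 S=0 W=0
Step 4 [EW]: N:wait,E:car3-GO,S:wait,W:empty | queues: N=0 E=2 S=0 W=0
Cars crossed by step 4: 6

Answer: 6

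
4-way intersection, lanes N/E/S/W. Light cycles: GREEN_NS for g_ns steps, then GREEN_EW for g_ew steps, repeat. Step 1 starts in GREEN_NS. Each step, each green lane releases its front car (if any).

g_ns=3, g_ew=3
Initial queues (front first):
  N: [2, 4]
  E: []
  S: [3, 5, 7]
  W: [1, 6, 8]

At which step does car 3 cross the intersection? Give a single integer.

Step 1 [NS]: N:car2-GO,E:wait,S:car3-GO,W:wait | queues: N=1 E=0 S=2 W=3
Step 2 [NS]: N:car4-GO,E:wait,S:car5-GO,W:wait | queues: N=0 E=0 S=1 W=3
Step 3 [NS]: N:empty,E:wait,S:car7-GO,W:wait | queues: N=0 E=0 S=0 W=3
Step 4 [EW]: N:wait,E:empty,S:wait,W:car1-GO | queues: N=0 E=0 S=0 W=2
Step 5 [EW]: N:wait,E:empty,S:wait,W:car6-GO | queues: N=0 E=0 S=0 W=1
Step 6 [EW]: N:wait,E:empty,S:wait,W:car8-GO | queues: N=0 E=0 S=0 W=0
Car 3 crosses at step 1

1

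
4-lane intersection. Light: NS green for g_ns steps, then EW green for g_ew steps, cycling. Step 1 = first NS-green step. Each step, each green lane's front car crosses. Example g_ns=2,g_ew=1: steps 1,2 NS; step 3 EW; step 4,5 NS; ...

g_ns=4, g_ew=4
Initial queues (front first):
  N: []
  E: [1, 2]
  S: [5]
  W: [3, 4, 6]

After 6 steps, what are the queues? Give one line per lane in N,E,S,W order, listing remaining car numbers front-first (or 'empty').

Step 1 [NS]: N:empty,E:wait,S:car5-GO,W:wait | queues: N=0 E=2 S=0 W=3
Step 2 [NS]: N:empty,E:wait,S:empty,W:wait | queues: N=0 E=2 S=0 W=3
Step 3 [NS]: N:empty,E:wait,S:empty,W:wait | queues: N=0 E=2 S=0 W=3
Step 4 [NS]: N:empty,E:wait,S:empty,W:wait | queues: N=0 E=2 S=0 W=3
Step 5 [EW]: N:wait,E:car1-GO,S:wait,W:car3-GO | queues: N=0 E=1 S=0 W=2
Step 6 [EW]: N:wait,E:car2-GO,S:wait,W:car4-GO | queues: N=0 E=0 S=0 W=1

N: empty
E: empty
S: empty
W: 6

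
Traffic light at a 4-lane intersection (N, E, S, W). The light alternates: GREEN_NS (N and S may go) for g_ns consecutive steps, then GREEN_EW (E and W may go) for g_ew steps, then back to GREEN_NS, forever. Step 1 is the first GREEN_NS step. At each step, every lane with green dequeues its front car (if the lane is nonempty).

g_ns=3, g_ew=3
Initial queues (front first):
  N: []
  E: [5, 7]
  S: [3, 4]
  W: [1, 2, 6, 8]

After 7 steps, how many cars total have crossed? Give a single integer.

Step 1 [NS]: N:empty,E:wait,S:car3-GO,W:wait | queues: N=0 E=2 S=1 W=4
Step 2 [NS]: N:empty,E:wait,S:car4-GO,W:wait | queues: N=0 E=2 S=0 W=4
Step 3 [NS]: N:empty,E:wait,S:empty,W:wait | queues: N=0 E=2 S=0 W=4
Step 4 [EW]: N:wait,E:car5-GO,S:wait,W:car1-GO | queues: N=0 E=1 S=0 W=3
Step 5 [EW]: N:wait,E:car7-GO,S:wait,W:car2-GO | queues: N=0 E=0 S=0 W=2
Step 6 [EW]: N:wait,E:empty,S:wait,W:car6-GO | queues: N=0 E=0 S=0 W=1
Step 7 [NS]: N:empty,E:wait,S:empty,W:wait | queues: N=0 E=0 S=0 W=1
Cars crossed by step 7: 7

Answer: 7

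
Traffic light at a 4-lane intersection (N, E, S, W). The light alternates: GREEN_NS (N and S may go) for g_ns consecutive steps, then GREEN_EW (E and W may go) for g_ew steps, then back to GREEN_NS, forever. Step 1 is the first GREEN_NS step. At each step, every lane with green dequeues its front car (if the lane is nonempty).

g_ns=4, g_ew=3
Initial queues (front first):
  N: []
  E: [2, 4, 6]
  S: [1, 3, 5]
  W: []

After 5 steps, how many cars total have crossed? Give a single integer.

Answer: 4

Derivation:
Step 1 [NS]: N:empty,E:wait,S:car1-GO,W:wait | queues: N=0 E=3 S=2 W=0
Step 2 [NS]: N:empty,E:wait,S:car3-GO,W:wait | queues: N=0 E=3 S=1 W=0
Step 3 [NS]: N:empty,E:wait,S:car5-GO,W:wait | queues: N=0 E=3 S=0 W=0
Step 4 [NS]: N:empty,E:wait,S:empty,W:wait | queues: N=0 E=3 S=0 W=0
Step 5 [EW]: N:wait,E:car2-GO,S:wait,W:empty | queues: N=0 E=2 S=0 W=0
Cars crossed by step 5: 4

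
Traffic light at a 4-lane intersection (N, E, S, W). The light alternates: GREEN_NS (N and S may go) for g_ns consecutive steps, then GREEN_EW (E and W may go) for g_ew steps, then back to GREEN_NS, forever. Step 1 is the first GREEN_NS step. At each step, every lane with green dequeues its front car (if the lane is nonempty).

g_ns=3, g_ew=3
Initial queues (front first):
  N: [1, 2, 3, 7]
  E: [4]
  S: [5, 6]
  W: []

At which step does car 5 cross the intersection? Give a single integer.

Step 1 [NS]: N:car1-GO,E:wait,S:car5-GO,W:wait | queues: N=3 E=1 S=1 W=0
Step 2 [NS]: N:car2-GO,E:wait,S:car6-GO,W:wait | queues: N=2 E=1 S=0 W=0
Step 3 [NS]: N:car3-GO,E:wait,S:empty,W:wait | queues: N=1 E=1 S=0 W=0
Step 4 [EW]: N:wait,E:car4-GO,S:wait,W:empty | queues: N=1 E=0 S=0 W=0
Step 5 [EW]: N:wait,E:empty,S:wait,W:empty | queues: N=1 E=0 S=0 W=0
Step 6 [EW]: N:wait,E:empty,S:wait,W:empty | queues: N=1 E=0 S=0 W=0
Step 7 [NS]: N:car7-GO,E:wait,S:empty,W:wait | queues: N=0 E=0 S=0 W=0
Car 5 crosses at step 1

1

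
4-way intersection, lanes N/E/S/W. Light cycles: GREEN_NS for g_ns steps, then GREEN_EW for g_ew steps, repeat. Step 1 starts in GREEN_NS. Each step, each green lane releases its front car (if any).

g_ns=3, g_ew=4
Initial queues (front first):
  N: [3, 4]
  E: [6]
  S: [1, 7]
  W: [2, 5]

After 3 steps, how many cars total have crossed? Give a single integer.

Answer: 4

Derivation:
Step 1 [NS]: N:car3-GO,E:wait,S:car1-GO,W:wait | queues: N=1 E=1 S=1 W=2
Step 2 [NS]: N:car4-GO,E:wait,S:car7-GO,W:wait | queues: N=0 E=1 S=0 W=2
Step 3 [NS]: N:empty,E:wait,S:empty,W:wait | queues: N=0 E=1 S=0 W=2
Cars crossed by step 3: 4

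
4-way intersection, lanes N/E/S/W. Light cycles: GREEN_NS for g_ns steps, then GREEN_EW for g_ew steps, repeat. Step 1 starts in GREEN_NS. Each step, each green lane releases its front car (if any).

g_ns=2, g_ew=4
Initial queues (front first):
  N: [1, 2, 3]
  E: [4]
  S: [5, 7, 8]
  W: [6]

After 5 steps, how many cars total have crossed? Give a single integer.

Answer: 6

Derivation:
Step 1 [NS]: N:car1-GO,E:wait,S:car5-GO,W:wait | queues: N=2 E=1 S=2 W=1
Step 2 [NS]: N:car2-GO,E:wait,S:car7-GO,W:wait | queues: N=1 E=1 S=1 W=1
Step 3 [EW]: N:wait,E:car4-GO,S:wait,W:car6-GO | queues: N=1 E=0 S=1 W=0
Step 4 [EW]: N:wait,E:empty,S:wait,W:empty | queues: N=1 E=0 S=1 W=0
Step 5 [EW]: N:wait,E:empty,S:wait,W:empty | queues: N=1 E=0 S=1 W=0
Cars crossed by step 5: 6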